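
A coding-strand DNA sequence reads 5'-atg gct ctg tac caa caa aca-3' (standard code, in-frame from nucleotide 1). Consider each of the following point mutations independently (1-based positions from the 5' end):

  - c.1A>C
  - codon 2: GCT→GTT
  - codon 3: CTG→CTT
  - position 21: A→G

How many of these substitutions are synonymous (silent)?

Codon 1: ATG (Met) → CTG (Leu) — missense.
Codon 2: GCT (Ala) → GTT (Val) — missense.
Codon 3: CTG (Leu) → CTT (Leu) — synonymous.
Codon 7: ACA (Thr) → ACG (Thr) — synonymous.
Synonymous: 2 of 4.

2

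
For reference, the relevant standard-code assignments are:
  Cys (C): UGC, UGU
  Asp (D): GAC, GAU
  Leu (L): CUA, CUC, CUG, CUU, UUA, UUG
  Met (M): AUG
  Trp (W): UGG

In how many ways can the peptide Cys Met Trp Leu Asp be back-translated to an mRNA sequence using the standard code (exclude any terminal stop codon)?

Cys: 2 codons.
Met: 1 codon.
Trp: 1 codon.
Leu: 6 codons.
Asp: 2 codons.
2 × 1 × 1 × 6 × 2 = 24.

24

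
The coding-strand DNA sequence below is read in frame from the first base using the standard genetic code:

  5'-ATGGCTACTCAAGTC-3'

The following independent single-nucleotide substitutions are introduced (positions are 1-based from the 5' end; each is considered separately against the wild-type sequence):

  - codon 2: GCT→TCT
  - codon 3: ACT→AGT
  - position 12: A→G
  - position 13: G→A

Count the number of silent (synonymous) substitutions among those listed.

Codon 2: GCT (Ala) → TCT (Ser) — missense.
Codon 3: ACT (Thr) → AGT (Ser) — missense.
Codon 4: CAA (Gln) → CAG (Gln) — synonymous.
Codon 5: GTC (Val) → ATC (Ile) — missense.
Synonymous: 1 of 4.

1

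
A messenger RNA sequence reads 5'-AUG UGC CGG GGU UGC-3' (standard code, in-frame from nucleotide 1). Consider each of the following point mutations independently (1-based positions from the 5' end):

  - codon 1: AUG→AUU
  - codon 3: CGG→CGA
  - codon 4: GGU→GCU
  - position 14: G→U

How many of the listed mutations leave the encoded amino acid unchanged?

Codon 1: AUG (Met) → AUU (Ile) — missense.
Codon 3: CGG (Arg) → CGA (Arg) — synonymous.
Codon 4: GGU (Gly) → GCU (Ala) — missense.
Codon 5: UGC (Cys) → UUC (Phe) — missense.
Synonymous: 1 of 4.

1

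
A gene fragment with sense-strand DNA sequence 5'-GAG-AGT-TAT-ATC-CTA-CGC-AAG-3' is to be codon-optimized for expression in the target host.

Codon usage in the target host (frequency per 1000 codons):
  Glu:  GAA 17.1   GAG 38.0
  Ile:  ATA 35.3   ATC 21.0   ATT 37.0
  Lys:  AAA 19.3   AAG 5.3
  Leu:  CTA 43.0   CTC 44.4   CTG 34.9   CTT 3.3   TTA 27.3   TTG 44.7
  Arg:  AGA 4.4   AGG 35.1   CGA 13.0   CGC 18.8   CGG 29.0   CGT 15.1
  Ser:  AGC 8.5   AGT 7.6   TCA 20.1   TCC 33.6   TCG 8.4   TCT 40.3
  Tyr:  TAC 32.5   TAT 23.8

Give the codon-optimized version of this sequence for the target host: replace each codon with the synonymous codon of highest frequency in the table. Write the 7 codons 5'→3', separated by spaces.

GAG TCT TAC ATT TTG AGG AAA

Codon 1 (Glu): best is GAG at 38.0.
Codon 2 (Ser): best is TCT at 40.3.
Codon 3 (Tyr): best is TAC at 32.5.
Codon 4 (Ile): best is ATT at 37.0.
Codon 5 (Leu): best is TTG at 44.7.
Codon 6 (Arg): best is AGG at 35.1.
Codon 7 (Lys): best is AAA at 19.3.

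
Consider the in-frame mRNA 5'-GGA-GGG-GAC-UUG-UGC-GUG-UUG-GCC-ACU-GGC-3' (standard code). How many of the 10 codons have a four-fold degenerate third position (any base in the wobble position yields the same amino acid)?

6

Codon 1 GGA (Gly): third position 4-fold.
Codon 2 GGG (Gly): third position 4-fold.
Codon 3 GAC (Asp): third position 2-fold.
Codon 4 UUG (Leu): third position 2-fold.
Codon 5 UGC (Cys): third position 2-fold.
Codon 6 GUG (Val): third position 4-fold.
Codon 7 UUG (Leu): third position 2-fold.
Codon 8 GCC (Ala): third position 4-fold.
Codon 9 ACU (Thr): third position 4-fold.
Codon 10 GGC (Gly): third position 4-fold.
Four-fold degenerate third positions: 6.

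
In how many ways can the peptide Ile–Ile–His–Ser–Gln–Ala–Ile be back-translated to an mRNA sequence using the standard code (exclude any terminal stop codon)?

Ile: 3 codons.
Ile: 3 codons.
His: 2 codons.
Ser: 6 codons.
Gln: 2 codons.
Ala: 4 codons.
Ile: 3 codons.
3 × 3 × 2 × 6 × 2 × 4 × 3 = 2592.

2592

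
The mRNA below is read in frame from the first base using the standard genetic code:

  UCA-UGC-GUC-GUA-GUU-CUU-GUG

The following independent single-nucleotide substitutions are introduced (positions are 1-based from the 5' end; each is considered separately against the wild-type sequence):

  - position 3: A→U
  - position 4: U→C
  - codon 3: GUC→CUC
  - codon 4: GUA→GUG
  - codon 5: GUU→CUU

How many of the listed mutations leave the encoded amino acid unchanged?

2

Codon 1: UCA (Ser) → UCU (Ser) — synonymous.
Codon 2: UGC (Cys) → CGC (Arg) — missense.
Codon 3: GUC (Val) → CUC (Leu) — missense.
Codon 4: GUA (Val) → GUG (Val) — synonymous.
Codon 5: GUU (Val) → CUU (Leu) — missense.
Synonymous: 2 of 5.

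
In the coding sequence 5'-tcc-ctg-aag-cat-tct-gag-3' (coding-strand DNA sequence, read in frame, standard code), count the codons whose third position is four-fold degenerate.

Codon 1 TCC (Ser): third position 4-fold.
Codon 2 CTG (Leu): third position 4-fold.
Codon 3 AAG (Lys): third position 2-fold.
Codon 4 CAT (His): third position 2-fold.
Codon 5 TCT (Ser): third position 4-fold.
Codon 6 GAG (Glu): third position 2-fold.
Four-fold degenerate third positions: 3.

3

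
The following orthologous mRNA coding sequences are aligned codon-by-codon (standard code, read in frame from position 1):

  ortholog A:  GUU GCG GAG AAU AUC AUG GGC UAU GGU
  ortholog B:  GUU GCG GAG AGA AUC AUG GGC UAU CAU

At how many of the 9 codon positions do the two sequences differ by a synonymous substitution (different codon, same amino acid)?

Codon 1: GUU Val / GUU Val — identical.
Codon 2: GCG Ala / GCG Ala — identical.
Codon 3: GAG Glu / GAG Glu — identical.
Codon 4: AAU Asn / AGA Arg — nonsynonymous.
Codon 5: AUC Ile / AUC Ile — identical.
Codon 6: AUG Met / AUG Met — identical.
Codon 7: GGC Gly / GGC Gly — identical.
Codon 8: UAU Tyr / UAU Tyr — identical.
Codon 9: GGU Gly / CAU His — nonsynonymous.
Synonymous differences: 0.

0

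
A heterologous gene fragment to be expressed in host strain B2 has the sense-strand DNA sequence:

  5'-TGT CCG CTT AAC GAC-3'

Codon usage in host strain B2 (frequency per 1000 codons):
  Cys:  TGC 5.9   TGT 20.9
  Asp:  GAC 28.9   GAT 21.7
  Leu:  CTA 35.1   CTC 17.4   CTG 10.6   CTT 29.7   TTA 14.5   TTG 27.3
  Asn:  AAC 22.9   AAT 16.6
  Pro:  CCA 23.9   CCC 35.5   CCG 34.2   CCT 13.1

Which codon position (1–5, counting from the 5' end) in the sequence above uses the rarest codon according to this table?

1

Codon 1 TGT (Cys): 20.9 per 1000.
Codon 2 CCG (Pro): 34.2 per 1000.
Codon 3 CTT (Leu): 29.7 per 1000.
Codon 4 AAC (Asn): 22.9 per 1000.
Codon 5 GAC (Asp): 28.9 per 1000.
Lowest frequency is 20.9 at codon 1.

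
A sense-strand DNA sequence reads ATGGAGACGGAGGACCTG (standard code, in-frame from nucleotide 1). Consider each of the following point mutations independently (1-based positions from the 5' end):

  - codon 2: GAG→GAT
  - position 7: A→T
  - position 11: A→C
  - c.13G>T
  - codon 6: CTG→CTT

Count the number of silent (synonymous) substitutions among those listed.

1

Codon 2: GAG (Glu) → GAT (Asp) — missense.
Codon 3: ACG (Thr) → TCG (Ser) — missense.
Codon 4: GAG (Glu) → GCG (Ala) — missense.
Codon 5: GAC (Asp) → TAC (Tyr) — missense.
Codon 6: CTG (Leu) → CTT (Leu) — synonymous.
Synonymous: 1 of 5.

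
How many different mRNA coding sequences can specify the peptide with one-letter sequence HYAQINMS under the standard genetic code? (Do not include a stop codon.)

His: 2 codons.
Tyr: 2 codons.
Ala: 4 codons.
Gln: 2 codons.
Ile: 3 codons.
Asn: 2 codons.
Met: 1 codon.
Ser: 6 codons.
2 × 2 × 4 × 2 × 3 × 2 × 1 × 6 = 1152.

1152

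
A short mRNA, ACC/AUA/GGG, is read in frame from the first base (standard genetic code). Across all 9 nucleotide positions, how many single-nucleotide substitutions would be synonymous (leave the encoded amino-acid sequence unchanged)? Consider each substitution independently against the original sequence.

Codon 1 (ACC, Thr): 3 synonymous substitutions.
Codon 2 (AUA, Ile): 2 synonymous substitutions.
Codon 3 (GGG, Gly): 3 synonymous substitutions.
Total: 3 + 2 + 3 = 8.

8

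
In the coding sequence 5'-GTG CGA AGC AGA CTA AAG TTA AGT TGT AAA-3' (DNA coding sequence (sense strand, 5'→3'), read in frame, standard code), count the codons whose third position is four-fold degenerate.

3

Codon 1 GTG (Val): third position 4-fold.
Codon 2 CGA (Arg): third position 4-fold.
Codon 3 AGC (Ser): third position 2-fold.
Codon 4 AGA (Arg): third position 2-fold.
Codon 5 CTA (Leu): third position 4-fold.
Codon 6 AAG (Lys): third position 2-fold.
Codon 7 TTA (Leu): third position 2-fold.
Codon 8 AGT (Ser): third position 2-fold.
Codon 9 TGT (Cys): third position 2-fold.
Codon 10 AAA (Lys): third position 2-fold.
Four-fold degenerate third positions: 3.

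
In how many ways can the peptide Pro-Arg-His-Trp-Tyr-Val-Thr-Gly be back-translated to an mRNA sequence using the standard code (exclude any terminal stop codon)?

Pro: 4 codons.
Arg: 6 codons.
His: 2 codons.
Trp: 1 codon.
Tyr: 2 codons.
Val: 4 codons.
Thr: 4 codons.
Gly: 4 codons.
4 × 6 × 2 × 1 × 2 × 4 × 4 × 4 = 6144.

6144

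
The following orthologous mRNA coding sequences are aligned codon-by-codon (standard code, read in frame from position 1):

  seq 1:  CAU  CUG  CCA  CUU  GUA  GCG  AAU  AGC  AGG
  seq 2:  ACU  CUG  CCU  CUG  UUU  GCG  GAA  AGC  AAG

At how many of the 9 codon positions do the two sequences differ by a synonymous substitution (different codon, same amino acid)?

2

Codon 1: CAU His / ACU Thr — nonsynonymous.
Codon 2: CUG Leu / CUG Leu — identical.
Codon 3: CCA Pro / CCU Pro — synonymous.
Codon 4: CUU Leu / CUG Leu — synonymous.
Codon 5: GUA Val / UUU Phe — nonsynonymous.
Codon 6: GCG Ala / GCG Ala — identical.
Codon 7: AAU Asn / GAA Glu — nonsynonymous.
Codon 8: AGC Ser / AGC Ser — identical.
Codon 9: AGG Arg / AAG Lys — nonsynonymous.
Synonymous differences: 2.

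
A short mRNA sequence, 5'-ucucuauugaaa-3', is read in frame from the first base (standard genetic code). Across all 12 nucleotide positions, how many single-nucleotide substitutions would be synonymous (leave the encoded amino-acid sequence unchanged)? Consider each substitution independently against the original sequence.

10

Codon 1 (UCU, Ser): 3 synonymous substitutions.
Codon 2 (CUA, Leu): 4 synonymous substitutions.
Codon 3 (UUG, Leu): 2 synonymous substitutions.
Codon 4 (AAA, Lys): 1 synonymous substitution.
Total: 3 + 4 + 2 + 1 = 10.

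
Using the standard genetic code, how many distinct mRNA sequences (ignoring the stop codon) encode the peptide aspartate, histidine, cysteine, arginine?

Asp: 2 codons.
His: 2 codons.
Cys: 2 codons.
Arg: 6 codons.
2 × 2 × 2 × 6 = 48.

48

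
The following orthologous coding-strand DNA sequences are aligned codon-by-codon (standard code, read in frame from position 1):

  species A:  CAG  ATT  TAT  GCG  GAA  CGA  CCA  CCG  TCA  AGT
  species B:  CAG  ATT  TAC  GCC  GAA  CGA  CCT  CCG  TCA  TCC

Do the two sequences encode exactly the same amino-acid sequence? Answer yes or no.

Codon 1: CAG Gln / CAG Gln — identical.
Codon 2: ATT Ile / ATT Ile — identical.
Codon 3: TAT Tyr / TAC Tyr — synonymous.
Codon 4: GCG Ala / GCC Ala — synonymous.
Codon 5: GAA Glu / GAA Glu — identical.
Codon 6: CGA Arg / CGA Arg — identical.
Codon 7: CCA Pro / CCT Pro — synonymous.
Codon 8: CCG Pro / CCG Pro — identical.
Codon 9: TCA Ser / TCA Ser — identical.
Codon 10: AGT Ser / TCC Ser — synonymous.
Nonsynonymous differences: 0 → same protein.

yes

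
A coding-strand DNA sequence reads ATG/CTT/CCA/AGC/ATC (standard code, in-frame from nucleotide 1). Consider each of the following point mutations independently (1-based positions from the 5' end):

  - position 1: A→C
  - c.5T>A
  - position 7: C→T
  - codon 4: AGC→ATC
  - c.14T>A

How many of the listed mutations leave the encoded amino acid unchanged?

0

Codon 1: ATG (Met) → CTG (Leu) — missense.
Codon 2: CTT (Leu) → CAT (His) — missense.
Codon 3: CCA (Pro) → TCA (Ser) — missense.
Codon 4: AGC (Ser) → ATC (Ile) — missense.
Codon 5: ATC (Ile) → AAC (Asn) — missense.
Synonymous: 0 of 5.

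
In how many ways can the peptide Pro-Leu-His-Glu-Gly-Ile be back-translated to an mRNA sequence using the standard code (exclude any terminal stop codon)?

1152

Pro: 4 codons.
Leu: 6 codons.
His: 2 codons.
Glu: 2 codons.
Gly: 4 codons.
Ile: 3 codons.
4 × 6 × 2 × 2 × 4 × 3 = 1152.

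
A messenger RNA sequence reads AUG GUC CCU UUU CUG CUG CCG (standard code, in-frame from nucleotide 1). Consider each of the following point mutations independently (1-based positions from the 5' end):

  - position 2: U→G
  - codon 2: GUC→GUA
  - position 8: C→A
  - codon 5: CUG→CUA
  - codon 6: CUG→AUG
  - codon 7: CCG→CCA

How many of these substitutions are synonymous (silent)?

Codon 1: AUG (Met) → AGG (Arg) — missense.
Codon 2: GUC (Val) → GUA (Val) — synonymous.
Codon 3: CCU (Pro) → CAU (His) — missense.
Codon 5: CUG (Leu) → CUA (Leu) — synonymous.
Codon 6: CUG (Leu) → AUG (Met) — missense.
Codon 7: CCG (Pro) → CCA (Pro) — synonymous.
Synonymous: 3 of 6.

3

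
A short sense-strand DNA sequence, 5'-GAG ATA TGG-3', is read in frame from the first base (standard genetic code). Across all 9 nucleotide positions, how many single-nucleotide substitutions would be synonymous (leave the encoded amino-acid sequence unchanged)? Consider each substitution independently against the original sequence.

3

Codon 1 (GAG, Glu): 1 synonymous substitution.
Codon 2 (ATA, Ile): 2 synonymous substitutions.
Codon 3 (TGG, Trp): 0 synonymous substitutions.
Total: 1 + 2 + 0 = 3.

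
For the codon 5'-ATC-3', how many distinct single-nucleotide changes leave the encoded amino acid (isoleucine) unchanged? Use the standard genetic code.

Position 1: none → 0 synonymous.
Position 2: none → 0 synonymous.
Position 3: ATT, ATA → 2 synonymous.
Total: 0 + 0 + 2 = 2.

2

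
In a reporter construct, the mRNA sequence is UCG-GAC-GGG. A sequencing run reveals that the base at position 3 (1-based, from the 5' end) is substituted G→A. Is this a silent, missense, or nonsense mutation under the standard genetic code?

silent

Position 3 falls in codon 1: UCG → Ser.
After the substitution the codon is UCA → Ser.
Both encode Ser, so the change is synonymous.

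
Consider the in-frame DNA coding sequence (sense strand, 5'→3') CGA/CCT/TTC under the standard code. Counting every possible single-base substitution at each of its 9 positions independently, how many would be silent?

Codon 1 (CGA, Arg): 4 synonymous substitutions.
Codon 2 (CCT, Pro): 3 synonymous substitutions.
Codon 3 (TTC, Phe): 1 synonymous substitution.
Total: 4 + 3 + 1 = 8.

8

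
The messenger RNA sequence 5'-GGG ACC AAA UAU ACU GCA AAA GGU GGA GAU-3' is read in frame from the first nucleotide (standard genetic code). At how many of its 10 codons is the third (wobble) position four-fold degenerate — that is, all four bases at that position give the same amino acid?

Codon 1 GGG (Gly): third position 4-fold.
Codon 2 ACC (Thr): third position 4-fold.
Codon 3 AAA (Lys): third position 2-fold.
Codon 4 UAU (Tyr): third position 2-fold.
Codon 5 ACU (Thr): third position 4-fold.
Codon 6 GCA (Ala): third position 4-fold.
Codon 7 AAA (Lys): third position 2-fold.
Codon 8 GGU (Gly): third position 4-fold.
Codon 9 GGA (Gly): third position 4-fold.
Codon 10 GAU (Asp): third position 2-fold.
Four-fold degenerate third positions: 6.

6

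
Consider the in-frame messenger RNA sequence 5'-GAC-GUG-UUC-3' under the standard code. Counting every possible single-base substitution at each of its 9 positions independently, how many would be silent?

Codon 1 (GAC, Asp): 1 synonymous substitution.
Codon 2 (GUG, Val): 3 synonymous substitutions.
Codon 3 (UUC, Phe): 1 synonymous substitution.
Total: 1 + 3 + 1 = 5.

5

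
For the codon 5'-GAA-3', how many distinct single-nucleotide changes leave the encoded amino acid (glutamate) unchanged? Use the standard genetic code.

1

Position 1: none → 0 synonymous.
Position 2: none → 0 synonymous.
Position 3: GAG → 1 synonymous.
Total: 0 + 0 + 1 = 1.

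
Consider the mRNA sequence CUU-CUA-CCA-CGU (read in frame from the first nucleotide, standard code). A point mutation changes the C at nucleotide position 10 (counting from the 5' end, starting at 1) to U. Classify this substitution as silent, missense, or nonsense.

Position 10 falls in codon 4: CGU → Arg.
After the substitution the codon is UGU → Cys.
Arg ≠ Cys, so this is a missense mutation.

missense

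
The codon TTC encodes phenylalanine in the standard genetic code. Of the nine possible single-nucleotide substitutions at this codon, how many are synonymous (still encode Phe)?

Position 1: none → 0 synonymous.
Position 2: none → 0 synonymous.
Position 3: TTT → 1 synonymous.
Total: 0 + 0 + 1 = 1.

1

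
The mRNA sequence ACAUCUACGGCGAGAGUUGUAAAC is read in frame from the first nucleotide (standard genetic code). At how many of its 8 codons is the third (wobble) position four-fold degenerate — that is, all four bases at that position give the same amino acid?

Codon 1 ACA (Thr): third position 4-fold.
Codon 2 UCU (Ser): third position 4-fold.
Codon 3 ACG (Thr): third position 4-fold.
Codon 4 GCG (Ala): third position 4-fold.
Codon 5 AGA (Arg): third position 2-fold.
Codon 6 GUU (Val): third position 4-fold.
Codon 7 GUA (Val): third position 4-fold.
Codon 8 AAC (Asn): third position 2-fold.
Four-fold degenerate third positions: 6.

6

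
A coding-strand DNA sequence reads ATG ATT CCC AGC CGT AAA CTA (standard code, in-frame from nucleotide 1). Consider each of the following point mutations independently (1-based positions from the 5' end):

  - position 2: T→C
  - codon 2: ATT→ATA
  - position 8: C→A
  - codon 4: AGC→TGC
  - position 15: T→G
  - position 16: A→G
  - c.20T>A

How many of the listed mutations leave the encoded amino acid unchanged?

Codon 1: ATG (Met) → ACG (Thr) — missense.
Codon 2: ATT (Ile) → ATA (Ile) — synonymous.
Codon 3: CCC (Pro) → CAC (His) — missense.
Codon 4: AGC (Ser) → TGC (Cys) — missense.
Codon 5: CGT (Arg) → CGG (Arg) — synonymous.
Codon 6: AAA (Lys) → GAA (Glu) — missense.
Codon 7: CTA (Leu) → CAA (Gln) — missense.
Synonymous: 2 of 7.

2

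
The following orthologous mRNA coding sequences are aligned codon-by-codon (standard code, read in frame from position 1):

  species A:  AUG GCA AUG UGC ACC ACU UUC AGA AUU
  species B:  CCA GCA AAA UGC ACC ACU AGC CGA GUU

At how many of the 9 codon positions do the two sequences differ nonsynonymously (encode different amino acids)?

4

Codon 1: AUG Met / CCA Pro — nonsynonymous.
Codon 2: GCA Ala / GCA Ala — identical.
Codon 3: AUG Met / AAA Lys — nonsynonymous.
Codon 4: UGC Cys / UGC Cys — identical.
Codon 5: ACC Thr / ACC Thr — identical.
Codon 6: ACU Thr / ACU Thr — identical.
Codon 7: UUC Phe / AGC Ser — nonsynonymous.
Codon 8: AGA Arg / CGA Arg — synonymous.
Codon 9: AUU Ile / GUU Val — nonsynonymous.
Nonsynonymous differences: 4.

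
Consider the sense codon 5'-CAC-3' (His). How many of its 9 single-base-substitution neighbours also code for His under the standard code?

Position 1: none → 0 synonymous.
Position 2: none → 0 synonymous.
Position 3: CAT → 1 synonymous.
Total: 0 + 0 + 1 = 1.

1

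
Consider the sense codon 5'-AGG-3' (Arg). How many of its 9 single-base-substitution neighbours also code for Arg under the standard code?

2

Position 1: CGG → 1 synonymous.
Position 2: none → 0 synonymous.
Position 3: AGA → 1 synonymous.
Total: 1 + 0 + 1 = 2.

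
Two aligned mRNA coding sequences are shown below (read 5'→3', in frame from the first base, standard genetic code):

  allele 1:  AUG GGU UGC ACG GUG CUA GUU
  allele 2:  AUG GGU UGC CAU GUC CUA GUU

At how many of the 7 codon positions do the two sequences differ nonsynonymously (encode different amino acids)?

1

Codon 1: AUG Met / AUG Met — identical.
Codon 2: GGU Gly / GGU Gly — identical.
Codon 3: UGC Cys / UGC Cys — identical.
Codon 4: ACG Thr / CAU His — nonsynonymous.
Codon 5: GUG Val / GUC Val — synonymous.
Codon 6: CUA Leu / CUA Leu — identical.
Codon 7: GUU Val / GUU Val — identical.
Nonsynonymous differences: 1.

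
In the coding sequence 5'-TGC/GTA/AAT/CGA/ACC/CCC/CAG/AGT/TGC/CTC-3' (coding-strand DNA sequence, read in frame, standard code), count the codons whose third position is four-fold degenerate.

Codon 1 TGC (Cys): third position 2-fold.
Codon 2 GTA (Val): third position 4-fold.
Codon 3 AAT (Asn): third position 2-fold.
Codon 4 CGA (Arg): third position 4-fold.
Codon 5 ACC (Thr): third position 4-fold.
Codon 6 CCC (Pro): third position 4-fold.
Codon 7 CAG (Gln): third position 2-fold.
Codon 8 AGT (Ser): third position 2-fold.
Codon 9 TGC (Cys): third position 2-fold.
Codon 10 CTC (Leu): third position 4-fold.
Four-fold degenerate third positions: 5.

5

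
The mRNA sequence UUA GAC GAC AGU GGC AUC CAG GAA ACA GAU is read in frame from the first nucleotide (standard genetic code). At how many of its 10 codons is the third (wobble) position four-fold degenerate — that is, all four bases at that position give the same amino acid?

Codon 1 UUA (Leu): third position 2-fold.
Codon 2 GAC (Asp): third position 2-fold.
Codon 3 GAC (Asp): third position 2-fold.
Codon 4 AGU (Ser): third position 2-fold.
Codon 5 GGC (Gly): third position 4-fold.
Codon 6 AUC (Ile): third position 3-fold.
Codon 7 CAG (Gln): third position 2-fold.
Codon 8 GAA (Glu): third position 2-fold.
Codon 9 ACA (Thr): third position 4-fold.
Codon 10 GAU (Asp): third position 2-fold.
Four-fold degenerate third positions: 2.

2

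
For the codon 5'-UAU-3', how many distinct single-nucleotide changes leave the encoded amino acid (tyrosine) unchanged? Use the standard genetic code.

1

Position 1: none → 0 synonymous.
Position 2: none → 0 synonymous.
Position 3: UAC → 1 synonymous.
Total: 0 + 0 + 1 = 1.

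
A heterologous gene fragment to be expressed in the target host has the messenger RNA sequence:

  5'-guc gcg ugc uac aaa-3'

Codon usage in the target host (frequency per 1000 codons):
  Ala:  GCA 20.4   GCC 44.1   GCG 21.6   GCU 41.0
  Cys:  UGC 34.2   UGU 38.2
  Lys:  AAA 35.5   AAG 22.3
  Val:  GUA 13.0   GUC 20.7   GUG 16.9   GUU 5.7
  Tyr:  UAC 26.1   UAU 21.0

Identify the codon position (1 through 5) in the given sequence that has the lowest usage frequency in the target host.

1

Codon 1 GUC (Val): 20.7 per 1000.
Codon 2 GCG (Ala): 21.6 per 1000.
Codon 3 UGC (Cys): 34.2 per 1000.
Codon 4 UAC (Tyr): 26.1 per 1000.
Codon 5 AAA (Lys): 35.5 per 1000.
Lowest frequency is 20.7 at codon 1.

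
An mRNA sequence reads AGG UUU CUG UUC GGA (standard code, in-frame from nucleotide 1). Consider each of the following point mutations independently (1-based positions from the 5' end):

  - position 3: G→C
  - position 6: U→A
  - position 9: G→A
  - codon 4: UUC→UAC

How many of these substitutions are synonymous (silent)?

1

Codon 1: AGG (Arg) → AGC (Ser) — missense.
Codon 2: UUU (Phe) → UUA (Leu) — missense.
Codon 3: CUG (Leu) → CUA (Leu) — synonymous.
Codon 4: UUC (Phe) → UAC (Tyr) — missense.
Synonymous: 1 of 4.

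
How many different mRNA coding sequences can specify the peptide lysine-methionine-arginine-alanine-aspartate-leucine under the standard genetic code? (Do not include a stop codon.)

Lys: 2 codons.
Met: 1 codon.
Arg: 6 codons.
Ala: 4 codons.
Asp: 2 codons.
Leu: 6 codons.
2 × 1 × 6 × 4 × 2 × 6 = 576.

576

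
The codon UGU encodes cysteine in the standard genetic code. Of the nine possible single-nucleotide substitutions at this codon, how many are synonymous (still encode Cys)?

1

Position 1: none → 0 synonymous.
Position 2: none → 0 synonymous.
Position 3: UGC → 1 synonymous.
Total: 0 + 0 + 1 = 1.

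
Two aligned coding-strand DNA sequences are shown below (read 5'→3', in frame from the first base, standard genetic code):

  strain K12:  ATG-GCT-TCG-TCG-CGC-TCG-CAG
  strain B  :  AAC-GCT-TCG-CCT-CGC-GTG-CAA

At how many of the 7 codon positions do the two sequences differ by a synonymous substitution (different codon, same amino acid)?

1

Codon 1: ATG Met / AAC Asn — nonsynonymous.
Codon 2: GCT Ala / GCT Ala — identical.
Codon 3: TCG Ser / TCG Ser — identical.
Codon 4: TCG Ser / CCT Pro — nonsynonymous.
Codon 5: CGC Arg / CGC Arg — identical.
Codon 6: TCG Ser / GTG Val — nonsynonymous.
Codon 7: CAG Gln / CAA Gln — synonymous.
Synonymous differences: 1.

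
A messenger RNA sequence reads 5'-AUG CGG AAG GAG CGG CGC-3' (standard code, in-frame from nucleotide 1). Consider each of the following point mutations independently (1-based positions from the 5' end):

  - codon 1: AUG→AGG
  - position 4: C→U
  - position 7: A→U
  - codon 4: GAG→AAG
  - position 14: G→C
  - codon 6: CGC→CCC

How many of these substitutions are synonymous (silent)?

0

Codon 1: AUG (Met) → AGG (Arg) — missense.
Codon 2: CGG (Arg) → UGG (Trp) — missense.
Codon 3: AAG (Lys) → UAG (Stop) — nonsense.
Codon 4: GAG (Glu) → AAG (Lys) — missense.
Codon 5: CGG (Arg) → CCG (Pro) — missense.
Codon 6: CGC (Arg) → CCC (Pro) — missense.
Synonymous: 0 of 6.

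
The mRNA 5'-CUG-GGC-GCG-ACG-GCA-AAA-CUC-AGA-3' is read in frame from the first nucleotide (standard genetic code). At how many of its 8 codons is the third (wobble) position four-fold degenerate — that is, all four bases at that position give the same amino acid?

Codon 1 CUG (Leu): third position 4-fold.
Codon 2 GGC (Gly): third position 4-fold.
Codon 3 GCG (Ala): third position 4-fold.
Codon 4 ACG (Thr): third position 4-fold.
Codon 5 GCA (Ala): third position 4-fold.
Codon 6 AAA (Lys): third position 2-fold.
Codon 7 CUC (Leu): third position 4-fold.
Codon 8 AGA (Arg): third position 2-fold.
Four-fold degenerate third positions: 6.

6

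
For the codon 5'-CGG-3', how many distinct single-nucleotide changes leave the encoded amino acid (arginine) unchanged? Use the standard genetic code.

Position 1: AGG → 1 synonymous.
Position 2: none → 0 synonymous.
Position 3: CGU, CGC, CGA → 3 synonymous.
Total: 1 + 0 + 3 = 4.

4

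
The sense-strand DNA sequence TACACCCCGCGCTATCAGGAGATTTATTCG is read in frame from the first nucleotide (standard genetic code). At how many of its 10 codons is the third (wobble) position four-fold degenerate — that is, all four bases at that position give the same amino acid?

Codon 1 TAC (Tyr): third position 2-fold.
Codon 2 ACC (Thr): third position 4-fold.
Codon 3 CCG (Pro): third position 4-fold.
Codon 4 CGC (Arg): third position 4-fold.
Codon 5 TAT (Tyr): third position 2-fold.
Codon 6 CAG (Gln): third position 2-fold.
Codon 7 GAG (Glu): third position 2-fold.
Codon 8 ATT (Ile): third position 3-fold.
Codon 9 TAT (Tyr): third position 2-fold.
Codon 10 TCG (Ser): third position 4-fold.
Four-fold degenerate third positions: 4.

4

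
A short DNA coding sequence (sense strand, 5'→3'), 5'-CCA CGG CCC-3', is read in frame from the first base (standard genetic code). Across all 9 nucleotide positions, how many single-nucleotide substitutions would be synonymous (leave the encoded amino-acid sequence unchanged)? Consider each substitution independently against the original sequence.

Codon 1 (CCA, Pro): 3 synonymous substitutions.
Codon 2 (CGG, Arg): 4 synonymous substitutions.
Codon 3 (CCC, Pro): 3 synonymous substitutions.
Total: 3 + 4 + 3 = 10.

10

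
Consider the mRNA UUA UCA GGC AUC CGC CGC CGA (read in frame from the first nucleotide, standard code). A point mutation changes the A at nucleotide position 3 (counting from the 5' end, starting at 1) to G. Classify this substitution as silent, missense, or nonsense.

silent

Position 3 falls in codon 1: UUA → Leu.
After the substitution the codon is UUG → Leu.
Both encode Leu, so the change is synonymous.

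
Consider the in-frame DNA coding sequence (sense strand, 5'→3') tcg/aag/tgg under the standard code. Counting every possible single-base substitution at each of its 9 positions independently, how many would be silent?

4

Codon 1 (TCG, Ser): 3 synonymous substitutions.
Codon 2 (AAG, Lys): 1 synonymous substitution.
Codon 3 (TGG, Trp): 0 synonymous substitutions.
Total: 3 + 1 + 0 = 4.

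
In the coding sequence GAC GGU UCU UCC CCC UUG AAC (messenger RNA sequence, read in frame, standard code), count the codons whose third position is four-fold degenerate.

4

Codon 1 GAC (Asp): third position 2-fold.
Codon 2 GGU (Gly): third position 4-fold.
Codon 3 UCU (Ser): third position 4-fold.
Codon 4 UCC (Ser): third position 4-fold.
Codon 5 CCC (Pro): third position 4-fold.
Codon 6 UUG (Leu): third position 2-fold.
Codon 7 AAC (Asn): third position 2-fold.
Four-fold degenerate third positions: 4.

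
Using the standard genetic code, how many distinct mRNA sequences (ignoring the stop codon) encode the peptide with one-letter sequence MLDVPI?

Met: 1 codon.
Leu: 6 codons.
Asp: 2 codons.
Val: 4 codons.
Pro: 4 codons.
Ile: 3 codons.
1 × 6 × 2 × 4 × 4 × 3 = 576.

576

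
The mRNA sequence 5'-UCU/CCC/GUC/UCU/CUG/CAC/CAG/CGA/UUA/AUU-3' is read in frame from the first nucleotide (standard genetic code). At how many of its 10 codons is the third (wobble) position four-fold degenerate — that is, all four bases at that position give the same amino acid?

Codon 1 UCU (Ser): third position 4-fold.
Codon 2 CCC (Pro): third position 4-fold.
Codon 3 GUC (Val): third position 4-fold.
Codon 4 UCU (Ser): third position 4-fold.
Codon 5 CUG (Leu): third position 4-fold.
Codon 6 CAC (His): third position 2-fold.
Codon 7 CAG (Gln): third position 2-fold.
Codon 8 CGA (Arg): third position 4-fold.
Codon 9 UUA (Leu): third position 2-fold.
Codon 10 AUU (Ile): third position 3-fold.
Four-fold degenerate third positions: 6.

6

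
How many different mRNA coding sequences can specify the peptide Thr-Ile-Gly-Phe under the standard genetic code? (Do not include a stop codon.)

96

Thr: 4 codons.
Ile: 3 codons.
Gly: 4 codons.
Phe: 2 codons.
4 × 3 × 4 × 2 = 96.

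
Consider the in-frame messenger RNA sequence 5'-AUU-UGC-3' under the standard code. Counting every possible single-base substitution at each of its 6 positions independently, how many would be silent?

Codon 1 (AUU, Ile): 2 synonymous substitutions.
Codon 2 (UGC, Cys): 1 synonymous substitution.
Total: 2 + 1 = 3.

3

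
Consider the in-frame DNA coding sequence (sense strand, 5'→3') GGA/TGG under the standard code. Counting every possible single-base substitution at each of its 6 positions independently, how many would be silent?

3

Codon 1 (GGA, Gly): 3 synonymous substitutions.
Codon 2 (TGG, Trp): 0 synonymous substitutions.
Total: 3 + 0 = 3.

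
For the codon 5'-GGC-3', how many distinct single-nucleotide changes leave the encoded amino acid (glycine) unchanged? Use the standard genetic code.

Position 1: none → 0 synonymous.
Position 2: none → 0 synonymous.
Position 3: GGU, GGA, GGG → 3 synonymous.
Total: 0 + 0 + 3 = 3.

3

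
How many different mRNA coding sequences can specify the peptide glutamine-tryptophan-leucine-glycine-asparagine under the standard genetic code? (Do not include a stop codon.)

96

Gln: 2 codons.
Trp: 1 codon.
Leu: 6 codons.
Gly: 4 codons.
Asn: 2 codons.
2 × 1 × 6 × 4 × 2 = 96.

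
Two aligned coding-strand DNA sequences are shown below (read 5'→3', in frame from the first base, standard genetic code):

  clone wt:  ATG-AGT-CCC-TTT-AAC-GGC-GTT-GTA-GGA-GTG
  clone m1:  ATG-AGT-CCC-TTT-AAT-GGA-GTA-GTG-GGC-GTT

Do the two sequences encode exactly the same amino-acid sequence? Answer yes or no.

yes

Codon 1: ATG Met / ATG Met — identical.
Codon 2: AGT Ser / AGT Ser — identical.
Codon 3: CCC Pro / CCC Pro — identical.
Codon 4: TTT Phe / TTT Phe — identical.
Codon 5: AAC Asn / AAT Asn — synonymous.
Codon 6: GGC Gly / GGA Gly — synonymous.
Codon 7: GTT Val / GTA Val — synonymous.
Codon 8: GTA Val / GTG Val — synonymous.
Codon 9: GGA Gly / GGC Gly — synonymous.
Codon 10: GTG Val / GTT Val — synonymous.
Nonsynonymous differences: 0 → same protein.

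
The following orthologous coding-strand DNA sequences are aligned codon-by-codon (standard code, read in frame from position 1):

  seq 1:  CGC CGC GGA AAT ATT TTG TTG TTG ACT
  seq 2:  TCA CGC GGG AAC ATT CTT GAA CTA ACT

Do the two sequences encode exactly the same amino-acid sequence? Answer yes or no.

no

Codon 1: CGC Arg / TCA Ser — nonsynonymous.
Codon 2: CGC Arg / CGC Arg — identical.
Codon 3: GGA Gly / GGG Gly — synonymous.
Codon 4: AAT Asn / AAC Asn — synonymous.
Codon 5: ATT Ile / ATT Ile — identical.
Codon 6: TTG Leu / CTT Leu — synonymous.
Codon 7: TTG Leu / GAA Glu — nonsynonymous.
Codon 8: TTG Leu / CTA Leu — synonymous.
Codon 9: ACT Thr / ACT Thr — identical.
Nonsynonymous differences: 2 → different protein.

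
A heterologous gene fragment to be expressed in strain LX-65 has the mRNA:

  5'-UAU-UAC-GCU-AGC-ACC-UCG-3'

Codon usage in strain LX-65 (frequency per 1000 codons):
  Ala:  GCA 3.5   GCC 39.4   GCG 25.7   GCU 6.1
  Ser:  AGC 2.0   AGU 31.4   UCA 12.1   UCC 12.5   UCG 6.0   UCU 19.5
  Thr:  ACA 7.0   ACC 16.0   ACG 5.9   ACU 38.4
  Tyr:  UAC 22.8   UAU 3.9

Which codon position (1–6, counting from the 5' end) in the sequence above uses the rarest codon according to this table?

Codon 1 UAU (Tyr): 3.9 per 1000.
Codon 2 UAC (Tyr): 22.8 per 1000.
Codon 3 GCU (Ala): 6.1 per 1000.
Codon 4 AGC (Ser): 2.0 per 1000.
Codon 5 ACC (Thr): 16.0 per 1000.
Codon 6 UCG (Ser): 6.0 per 1000.
Lowest frequency is 2.0 at codon 4.

4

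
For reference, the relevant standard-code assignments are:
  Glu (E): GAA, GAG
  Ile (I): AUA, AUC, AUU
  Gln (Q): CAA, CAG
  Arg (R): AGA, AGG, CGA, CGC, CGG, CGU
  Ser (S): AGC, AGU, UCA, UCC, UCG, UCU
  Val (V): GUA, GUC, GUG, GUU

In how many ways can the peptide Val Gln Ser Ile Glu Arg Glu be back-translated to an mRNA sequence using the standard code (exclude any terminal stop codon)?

3456

Val: 4 codons.
Gln: 2 codons.
Ser: 6 codons.
Ile: 3 codons.
Glu: 2 codons.
Arg: 6 codons.
Glu: 2 codons.
4 × 2 × 6 × 3 × 2 × 6 × 2 = 3456.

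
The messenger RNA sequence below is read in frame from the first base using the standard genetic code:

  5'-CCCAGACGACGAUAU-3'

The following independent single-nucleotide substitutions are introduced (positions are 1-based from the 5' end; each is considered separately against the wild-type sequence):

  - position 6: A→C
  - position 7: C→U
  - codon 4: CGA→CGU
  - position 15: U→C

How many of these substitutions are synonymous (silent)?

2

Codon 2: AGA (Arg) → AGC (Ser) — missense.
Codon 3: CGA (Arg) → UGA (Stop) — nonsense.
Codon 4: CGA (Arg) → CGU (Arg) — synonymous.
Codon 5: UAU (Tyr) → UAC (Tyr) — synonymous.
Synonymous: 2 of 4.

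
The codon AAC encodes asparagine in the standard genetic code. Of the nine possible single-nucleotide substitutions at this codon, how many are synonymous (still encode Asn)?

1

Position 1: none → 0 synonymous.
Position 2: none → 0 synonymous.
Position 3: AAU → 1 synonymous.
Total: 0 + 0 + 1 = 1.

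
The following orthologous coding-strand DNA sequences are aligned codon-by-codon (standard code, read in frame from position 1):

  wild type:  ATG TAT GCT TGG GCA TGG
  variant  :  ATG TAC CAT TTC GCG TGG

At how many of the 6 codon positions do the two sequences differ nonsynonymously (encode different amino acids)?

Codon 1: ATG Met / ATG Met — identical.
Codon 2: TAT Tyr / TAC Tyr — synonymous.
Codon 3: GCT Ala / CAT His — nonsynonymous.
Codon 4: TGG Trp / TTC Phe — nonsynonymous.
Codon 5: GCA Ala / GCG Ala — synonymous.
Codon 6: TGG Trp / TGG Trp — identical.
Nonsynonymous differences: 2.

2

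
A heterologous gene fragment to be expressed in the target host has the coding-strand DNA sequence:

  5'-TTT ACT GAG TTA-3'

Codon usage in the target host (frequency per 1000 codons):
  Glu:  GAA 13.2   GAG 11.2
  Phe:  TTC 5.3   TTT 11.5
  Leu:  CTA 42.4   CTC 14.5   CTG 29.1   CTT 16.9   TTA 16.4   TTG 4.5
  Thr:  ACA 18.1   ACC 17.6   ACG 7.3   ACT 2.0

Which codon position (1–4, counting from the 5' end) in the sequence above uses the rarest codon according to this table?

2

Codon 1 TTT (Phe): 11.5 per 1000.
Codon 2 ACT (Thr): 2.0 per 1000.
Codon 3 GAG (Glu): 11.2 per 1000.
Codon 4 TTA (Leu): 16.4 per 1000.
Lowest frequency is 2.0 at codon 2.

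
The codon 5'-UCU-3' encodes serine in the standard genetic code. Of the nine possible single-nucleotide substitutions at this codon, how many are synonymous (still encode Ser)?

3

Position 1: none → 0 synonymous.
Position 2: none → 0 synonymous.
Position 3: UCC, UCA, UCG → 3 synonymous.
Total: 0 + 0 + 3 = 3.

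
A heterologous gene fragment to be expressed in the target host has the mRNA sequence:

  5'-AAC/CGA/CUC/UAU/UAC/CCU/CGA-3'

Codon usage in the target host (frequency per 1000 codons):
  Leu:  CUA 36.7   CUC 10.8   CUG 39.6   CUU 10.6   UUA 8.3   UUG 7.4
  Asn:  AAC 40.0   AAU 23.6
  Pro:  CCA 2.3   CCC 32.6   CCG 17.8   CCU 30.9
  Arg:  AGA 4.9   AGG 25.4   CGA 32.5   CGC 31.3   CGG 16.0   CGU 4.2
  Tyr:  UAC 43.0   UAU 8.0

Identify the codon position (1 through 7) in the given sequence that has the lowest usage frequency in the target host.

4

Codon 1 AAC (Asn): 40.0 per 1000.
Codon 2 CGA (Arg): 32.5 per 1000.
Codon 3 CUC (Leu): 10.8 per 1000.
Codon 4 UAU (Tyr): 8.0 per 1000.
Codon 5 UAC (Tyr): 43.0 per 1000.
Codon 6 CCU (Pro): 30.9 per 1000.
Codon 7 CGA (Arg): 32.5 per 1000.
Lowest frequency is 8.0 at codon 4.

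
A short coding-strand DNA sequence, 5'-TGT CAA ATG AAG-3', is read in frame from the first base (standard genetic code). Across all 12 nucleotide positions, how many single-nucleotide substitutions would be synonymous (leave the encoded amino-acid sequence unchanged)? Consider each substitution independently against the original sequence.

Codon 1 (TGT, Cys): 1 synonymous substitution.
Codon 2 (CAA, Gln): 1 synonymous substitution.
Codon 3 (ATG, Met): 0 synonymous substitutions.
Codon 4 (AAG, Lys): 1 synonymous substitution.
Total: 1 + 1 + 0 + 1 = 3.

3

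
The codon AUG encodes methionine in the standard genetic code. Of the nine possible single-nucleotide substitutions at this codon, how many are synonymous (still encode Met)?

0

Position 1: none → 0 synonymous.
Position 2: none → 0 synonymous.
Position 3: none → 0 synonymous.
Total: 0 + 0 + 0 = 0.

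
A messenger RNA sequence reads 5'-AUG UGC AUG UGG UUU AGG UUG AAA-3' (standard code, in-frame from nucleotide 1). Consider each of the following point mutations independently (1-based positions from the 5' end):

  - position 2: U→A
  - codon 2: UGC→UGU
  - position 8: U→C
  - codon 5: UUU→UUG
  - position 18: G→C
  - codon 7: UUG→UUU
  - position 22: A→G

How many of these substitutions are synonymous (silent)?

1

Codon 1: AUG (Met) → AAG (Lys) — missense.
Codon 2: UGC (Cys) → UGU (Cys) — synonymous.
Codon 3: AUG (Met) → ACG (Thr) — missense.
Codon 5: UUU (Phe) → UUG (Leu) — missense.
Codon 6: AGG (Arg) → AGC (Ser) — missense.
Codon 7: UUG (Leu) → UUU (Phe) — missense.
Codon 8: AAA (Lys) → GAA (Glu) — missense.
Synonymous: 1 of 7.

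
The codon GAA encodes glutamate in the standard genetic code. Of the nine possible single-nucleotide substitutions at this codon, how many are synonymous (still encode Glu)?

Position 1: none → 0 synonymous.
Position 2: none → 0 synonymous.
Position 3: GAG → 1 synonymous.
Total: 0 + 0 + 1 = 1.

1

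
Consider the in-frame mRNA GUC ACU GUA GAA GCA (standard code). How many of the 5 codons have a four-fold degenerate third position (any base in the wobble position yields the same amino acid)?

4

Codon 1 GUC (Val): third position 4-fold.
Codon 2 ACU (Thr): third position 4-fold.
Codon 3 GUA (Val): third position 4-fold.
Codon 4 GAA (Glu): third position 2-fold.
Codon 5 GCA (Ala): third position 4-fold.
Four-fold degenerate third positions: 4.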